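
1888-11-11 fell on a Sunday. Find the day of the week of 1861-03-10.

Count forward from the earlier date (March 10, 1861) to the later (November 11, 1888):
From March 10, 1861 to March 10, 1888: 27 years, of which 7 contain a Feb 29 — 20×365 + 7×366 = 9862 days.
March 1888: 31 − 10 = 21 days remain.
Then April (30), May (31), June (30), July (31), August (31), September (30), October (31): 30 + 31 + 30 + 31 + 31 + 30 + 31 = 214 days.
November 1–11, 1888: 11 days.
Residual: 246 days.
Total: 10108 days.
10108 is a multiple of 7, so 1861-03-10 falls on the same weekday: Sunday.

Sunday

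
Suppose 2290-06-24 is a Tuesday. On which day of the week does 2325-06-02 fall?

Tuesday

From June 24, 2290 to June 24, 2324: 34 years, of which 8 contain a Feb 29 — 26×365 + 8×366 = 12418 days.
(2300 is not a leap year (divisible by 100 but not 400).)
June 2324: 30 − 24 = 6 days remain.
Then 11 full months totalling 335 days.
June 1–2, 2325: 2 days.
Residual: 343 days.
Total: 12761 days.
12761 is a multiple of 7, so 2325-06-02 falls on the same weekday: Tuesday.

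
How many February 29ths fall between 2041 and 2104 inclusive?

15

Years divisible by 4: 2044, 2048, …, 2104 — 16 in all.
Of these, 2100 is divisible by 100 but not 400, so not leap.
Leap years: 16 − 1 = 15.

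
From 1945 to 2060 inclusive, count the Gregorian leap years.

Years divisible by 4: 1948, 1952, …, 2060 — 29 in all.
2000 is divisible by 400, so still leap.
No century exceptions apply. Count: 29.

29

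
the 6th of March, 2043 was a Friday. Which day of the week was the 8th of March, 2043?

Sunday

Within March 2043: 8 − 6 = 2 days.
2 mod 7 = 2, so 2 days after Friday is Sunday.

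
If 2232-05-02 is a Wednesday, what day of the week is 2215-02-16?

Count forward from the earlier date (February 16, 2215) to the later (May 2, 2232):
Day-of-year of February 16, 2215: 47.
Day-of-year of May 2, 2232: 123.
2215 has 365 days, so 365 − 47 = 318 days remain in 2215.
Full years 2216–2231: 12 common + 4 leap = 12×365 + 4×366 = 5844 days.
Total: 318 + 5844 + 123 = 6285 days.
6285 mod 7 = 6, so 6 days before Wednesday is Thursday.

Thursday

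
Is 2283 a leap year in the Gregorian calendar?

2283 is not a leap year.

No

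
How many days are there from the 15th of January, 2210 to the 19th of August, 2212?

947

January 15, 2210 → January 15, 2211: 365 days.
January 15, 2211 → January 15, 2212: 365 days.
January 2212: 31 − 15 = 16 days remain.
Then February 2212 (29), March (31), April (30), May (31), June (30), July (31): 29 + 31 + 30 + 31 + 30 + 31 = 182 days.
August 1–19, 2212: 19 days.
Residual: 217 days.
Total: 947 days.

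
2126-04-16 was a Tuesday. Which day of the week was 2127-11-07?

Friday

Day-of-year of April 16, 2126: 106.
Day-of-year of November 7, 2127: 311.
2126 has 365 days, so 365 − 106 = 259 days remain in 2126.
Total: 259 + 311 = 570 days.
570 mod 7 = 3, so 3 days after Tuesday is Friday.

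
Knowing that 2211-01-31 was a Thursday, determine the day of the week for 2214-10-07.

Day-of-year of January 31, 2211: 31.
Day-of-year of October 7, 2214: 280.
2211 has 365 days, so 365 − 31 = 334 days remain in 2211.
Full years: 2212: 366; 2213: 365. Sum = 731.
Total: 334 + 731 + 280 = 1345 days.
1345 mod 7 = 1, so 1 day after Thursday is Friday.

Friday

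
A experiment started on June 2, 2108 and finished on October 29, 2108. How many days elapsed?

June 2108: 30 − 2 = 28 days remain.
Then July (31), August (31), September (30): 31 + 31 + 30 = 92 days.
October 1–29, 2108: 29 days.
Total: 28 + 92 + 29 = 149 days.

149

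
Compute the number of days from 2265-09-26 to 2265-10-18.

22

September 2265: 30 − 26 = 4 days remain.
October 1–18, 2265: 18 days.
Total: 4 + 18 = 22 days.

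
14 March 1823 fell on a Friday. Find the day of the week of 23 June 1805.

Count forward from the earlier date (June 23, 1805) to the later (March 14, 1823):
Day-of-year of June 23, 1805: 174.
Day-of-year of March 14, 1823: 73.
1805 has 365 days, so 365 − 174 = 191 days remain in 1805.
Full years 1806–1822: 13 common + 4 leap = 13×365 + 4×366 = 6209 days.
Total: 191 + 6209 + 73 = 6473 days.
6473 mod 7 = 5, so 5 days before Friday is Sunday.

Sunday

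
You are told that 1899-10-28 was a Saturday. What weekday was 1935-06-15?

Saturday

Day-of-year of October 28, 1899: 301.
Day-of-year of June 15, 1935: 166.
1899 has 365 days, so 365 − 301 = 64 days remain in 1899.
Full years 1900–1934: 27 common + 8 leap = 27×365 + 8×366 = 12783 days.
Total: 64 + 12783 + 166 = 13013 days.
13013 is a multiple of 7, so 1935-06-15 falls on the same weekday: Saturday.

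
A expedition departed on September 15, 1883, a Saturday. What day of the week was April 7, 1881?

Count forward from the earlier date (April 7, 1881) to the later (September 15, 1883):
Day-of-year of April 7, 1881: 97.
Day-of-year of September 15, 1883: 258.
1881 has 365 days, so 365 − 97 = 268 days remain in 1881.
Full years: 1882: 365. Sum = 365.
Total: 268 + 365 + 258 = 891 days.
891 mod 7 = 2, so 2 days before Saturday is Thursday.

Thursday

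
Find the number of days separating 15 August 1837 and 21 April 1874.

From August 15, 1837 to August 15, 1873: 36 years, of which 9 contain a Feb 29 — 27×365 + 9×366 = 13149 days.
August 1873: 31 − 15 = 16 days remain.
Then September (30), October (31), November (30), December (31), January (31), February 1874 (28), March (31): 30 + 31 + 30 + 31 + 31 + 28 + 31 = 212 days.
April 1–21, 1874: 21 days.
Residual: 249 days.
Total: 13398 days.

13398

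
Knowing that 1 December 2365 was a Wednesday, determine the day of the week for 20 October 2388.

Day-of-year of December 1, 2365: 335.
Day-of-year of October 20, 2388: 294.
2365 has 365 days, so 365 − 335 = 30 days remain in 2365.
Full years 2366–2387: 17 common + 5 leap = 17×365 + 5×366 = 8035 days.
Total: 30 + 8035 + 294 = 8359 days.
8359 mod 7 = 1, so 1 day after Wednesday is Thursday.

Thursday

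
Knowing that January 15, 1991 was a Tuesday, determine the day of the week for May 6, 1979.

Count forward from the earlier date (May 6, 1979) to the later (January 15, 1991):
From May 6, 1979 to May 6, 1990: 11 years, of which 3 contain a Feb 29 — 8×365 + 3×366 = 4018 days.
May 1990: 31 − 6 = 25 days remain.
Then June (30), July (31), August (31), September (30), October (31), November (30), December (31): 30 + 31 + 31 + 30 + 31 + 30 + 31 = 214 days.
January 1–15, 1991: 15 days.
Residual: 254 days.
Total: 4272 days.
4272 mod 7 = 2, so 2 days before Tuesday is Sunday.

Sunday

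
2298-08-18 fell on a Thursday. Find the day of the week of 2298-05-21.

Saturday

Count forward from the earlier date (May 21, 2298) to the later (August 18, 2298):
May 2298: 31 − 21 = 10 days remain.
Then June (30), July (31): 30 + 31 = 61 days.
August 1–18, 2298: 18 days.
Total: 10 + 61 + 18 = 89 days.
89 mod 7 = 5, so 5 days before Thursday is Saturday.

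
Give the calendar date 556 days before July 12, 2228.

January 3, 2227

Count 556 days before July 12, 2228:
Day-of-year of January 3, 2227: 3.
Day-of-year of July 12, 2228: 194.
2227 has 365 days, so 365 − 3 = 362 days remain in 2227.
Total: 362 + 194 = 556 days.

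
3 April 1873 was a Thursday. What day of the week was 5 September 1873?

April 1873: 30 − 3 = 27 days remain.
Then May (31), June (30), July (31), August (31): 31 + 30 + 31 + 31 = 123 days.
September 1–5, 1873: 5 days.
Total: 27 + 123 + 5 = 155 days.
155 mod 7 = 1, so 1 day after Thursday is Friday.

Friday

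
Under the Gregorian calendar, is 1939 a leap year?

1939 is not a leap year.

No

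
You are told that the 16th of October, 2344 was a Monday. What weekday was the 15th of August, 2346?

Thursday

Day-of-year of October 16, 2344: 290.
Day-of-year of August 15, 2346: 227.
2344 has 366 days, so 366 − 290 = 76 days remain in 2344.
Full years: 2345: 365. Sum = 365.
Total: 76 + 365 + 227 = 668 days.
668 mod 7 = 3, so 3 days after Monday is Thursday.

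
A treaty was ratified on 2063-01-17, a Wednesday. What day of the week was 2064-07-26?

Saturday

Day-of-year of January 17, 2063: 17.
Day-of-year of July 26, 2064: 208.
2063 has 365 days, so 365 − 17 = 348 days remain in 2063.
Total: 348 + 208 = 556 days.
556 mod 7 = 3, so 3 days after Wednesday is Saturday.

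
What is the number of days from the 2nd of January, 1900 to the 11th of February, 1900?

January 1900: 31 − 2 = 29 days remain.
February 1–11, 1900: 11 days (1900 is not a leap year (divisible by 100 but not 400)).
Total: 29 + 11 = 40 days.

40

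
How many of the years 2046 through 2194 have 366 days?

36

Years divisible by 4: 2048, 2052, …, 2192 — 37 in all.
Of these, 2100 is divisible by 100 but not 400, so not leap.
Leap years: 37 − 1 = 36.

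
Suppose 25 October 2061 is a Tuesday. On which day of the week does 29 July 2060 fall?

Count forward from the earlier date (July 29, 2060) to the later (October 25, 2061):
July 29, 2060 → July 29, 2061: 365 days.
July 2061: 31 − 29 = 2 days remain.
Then August (31), September (30): 31 + 30 = 61 days.
October 1–25, 2061: 25 days.
Residual: 88 days.
Total: 453 days.
453 mod 7 = 5, so 5 days before Tuesday is Thursday.

Thursday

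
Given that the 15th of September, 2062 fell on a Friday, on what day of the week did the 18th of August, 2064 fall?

Day-of-year of September 15, 2062: 258.
Day-of-year of August 18, 2064: 231.
2062 has 365 days, so 365 − 258 = 107 days remain in 2062.
Full years: 2063: 365. Sum = 365.
Total: 107 + 365 + 231 = 703 days.
703 mod 7 = 3, so 3 days after Friday is Monday.

Monday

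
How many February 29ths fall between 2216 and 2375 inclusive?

Years divisible by 4: 2216, 2220, …, 2372 — 40 in all.
Of these, 2300 is divisible by 100 but not 400, so not leap.
Leap years: 40 − 1 = 39.

39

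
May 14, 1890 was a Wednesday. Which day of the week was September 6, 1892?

Tuesday

May 14, 1890 → May 14, 1891: 365 days.
May 14, 1891 → May 14, 1892: 366 days (1892 is a leap year).
May 1892: 31 − 14 = 17 days remain.
Then June (30), July (31), August (31): 30 + 31 + 31 = 92 days.
September 1–6, 1892: 6 days.
Residual: 115 days.
Total: 846 days.
846 mod 7 = 6, so 6 days after Wednesday is Tuesday.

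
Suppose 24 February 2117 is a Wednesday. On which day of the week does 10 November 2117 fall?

Wednesday

February 2117: 28 − 24 = 4 days remain (2117 is not a leap year, so February has 28 days).
Then March (31), April (30), May (31), June (30), July (31), August (31), September (30), October (31): 31 + 30 + 31 + 30 + 31 + 31 + 30 + 31 = 245 days.
November 1–10, 2117: 10 days.
Total: 4 + 245 + 10 = 259 days.
259 is a multiple of 7, so 10 November 2117 falls on the same weekday: Wednesday.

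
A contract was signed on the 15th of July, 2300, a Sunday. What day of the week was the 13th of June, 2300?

Count forward from the earlier date (June 13, 2300) to the later (July 15, 2300):
June 2300: 30 − 13 = 17 days remain.
July 1–15, 2300: 15 days.
Total: 17 + 15 = 32 days.
32 mod 7 = 4, so 4 days before Sunday is Wednesday.

Wednesday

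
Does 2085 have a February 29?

2085 is not a leap year.

No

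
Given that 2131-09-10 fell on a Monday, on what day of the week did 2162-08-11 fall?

Wednesday

Day-of-year of September 10, 2131: 253.
Day-of-year of August 11, 2162: 223.
2131 has 365 days, so 365 − 253 = 112 days remain in 2131.
Full years 2132–2161: 22 common + 8 leap = 22×365 + 8×366 = 10958 days.
Total: 112 + 10958 + 223 = 11293 days.
11293 mod 7 = 2, so 2 days after Monday is Wednesday.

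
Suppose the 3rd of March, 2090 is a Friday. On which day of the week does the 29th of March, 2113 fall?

Wednesday

Day-of-year of March 3, 2090: 62.
Day-of-year of March 29, 2113: 88.
2090 has 365 days, so 365 − 62 = 303 days remain in 2090.
Full years 2091–2112: 17 common + 5 leap = 17×365 + 5×366 = 8035 days.
Total: 303 + 8035 + 88 = 8426 days.
8426 mod 7 = 5, so 5 days after Friday is Wednesday.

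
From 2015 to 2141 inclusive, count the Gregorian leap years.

Years divisible by 4: 2016, 2020, …, 2140 — 32 in all.
Of these, 2100 is divisible by 100 but not 400, so not leap.
Leap years: 32 − 1 = 31.

31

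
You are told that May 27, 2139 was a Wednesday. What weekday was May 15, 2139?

Count forward from the earlier date (May 15, 2139) to the later (May 27, 2139):
Within May 2139: 27 − 15 = 12 days.
12 mod 7 = 5, so 5 days before Wednesday is Friday.

Friday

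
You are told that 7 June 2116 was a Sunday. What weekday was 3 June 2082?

Count forward from the earlier date (June 3, 2082) to the later (June 7, 2116):
Day-of-year of June 3, 2082: 154.
Day-of-year of June 7, 2116: 159.
2082 has 365 days, so 365 − 154 = 211 days remain in 2082.
Full years 2083–2115: 26 common + 7 leap = 26×365 + 7×366 = 12052 days.
Total: 211 + 12052 + 159 = 12422 days.
12422 mod 7 = 4, so 4 days before Sunday is Wednesday.

Wednesday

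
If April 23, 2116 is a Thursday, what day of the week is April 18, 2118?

Day-of-year of April 23, 2116: 114.
Day-of-year of April 18, 2118: 108.
2116 has 366 days, so 366 − 114 = 252 days remain in 2116.
Full years: 2117: 365. Sum = 365.
Total: 252 + 365 + 108 = 725 days.
725 mod 7 = 4, so 4 days after Thursday is Monday.

Monday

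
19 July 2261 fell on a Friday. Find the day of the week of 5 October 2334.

Friday

From July 19, 2261 to July 19, 2334: 73 years, of which 17 contain a Feb 29 — 56×365 + 17×366 = 26662 days.
(2300 is not a leap year (divisible by 100 but not 400).)
July 2334: 31 − 19 = 12 days remain.
Then August (31), September (30): 31 + 30 = 61 days.
October 1–5, 2334: 5 days.
Residual: 78 days.
Total: 26740 days.
26740 is a multiple of 7, so 5 October 2334 falls on the same weekday: Friday.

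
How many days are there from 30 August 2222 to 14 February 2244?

7838

From August 30, 2222 to August 30, 2243: 21 years, of which 5 contain a Feb 29 — 16×365 + 5×366 = 7670 days.
August 2243: 31 − 30 = 1 day remains.
Then September (30), October (31), November (30), December (31), January (31): 30 + 31 + 30 + 31 + 31 = 153 days.
February 1–14, 2244: 14 days (2244 is a leap year).
Residual: 168 days.
Total: 7838 days.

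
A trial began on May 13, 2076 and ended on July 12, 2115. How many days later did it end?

14303

Day-of-year of May 13, 2076: 134.
Day-of-year of July 12, 2115: 193.
2076 has 366 days, so 366 − 134 = 232 days remain in 2076.
Full years 2077–2114: 30 common + 8 leap = 30×365 + 8×366 = 13878 days.
Total: 232 + 13878 + 193 = 14303 days.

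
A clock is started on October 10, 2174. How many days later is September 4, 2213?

14208

From October 10, 2174 to October 10, 2212: 38 years, of which 9 contain a Feb 29 — 29×365 + 9×366 = 13879 days.
(2200 is not a leap year (divisible by 100 but not 400).)
October 2212: 31 − 10 = 21 days remain.
Then 10 full months totalling 304 days.
September 1–4, 2213: 4 days.
Residual: 329 days.
Total: 14208 days.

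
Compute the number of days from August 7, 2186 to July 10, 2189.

1068

Day-of-year of August 7, 2186: 219.
Day-of-year of July 10, 2189: 191.
2186 has 365 days, so 365 − 219 = 146 days remain in 2186.
Full years: 2187: 365; 2188: 366. Sum = 731.
Total: 146 + 731 + 191 = 1068 days.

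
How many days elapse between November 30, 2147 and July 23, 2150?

November 30, 2147 → November 30, 2148: 366 days (2148 is a leap year).
November 30, 2148 → November 30, 2149: 365 days.
November 2149: 30 − 30 = 0 days remain.
Then December (31), January (31), February 2150 (28), March (31), April (30), May (31), June (30): 31 + 31 + 28 + 31 + 30 + 31 + 30 = 212 days.
July 1–23, 2150: 23 days.
Residual: 235 days.
Total: 966 days.

966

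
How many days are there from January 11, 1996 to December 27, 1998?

Day-of-year of January 11, 1996: 11.
Day-of-year of December 27, 1998: 361.
1996 has 366 days, so 366 − 11 = 355 days remain in 1996.
Full years: 1997: 365. Sum = 365.
Total: 355 + 365 + 361 = 1081 days.

1081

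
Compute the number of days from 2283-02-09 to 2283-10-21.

254

February 2283: 28 − 9 = 19 days remain (2283 is not a leap year, so February has 28 days).
Then March (31), April (30), May (31), June (30), July (31), August (31), September (30): 31 + 30 + 31 + 30 + 31 + 31 + 30 = 214 days.
October 1–21, 2283: 21 days.
Total: 19 + 214 + 21 = 254 days.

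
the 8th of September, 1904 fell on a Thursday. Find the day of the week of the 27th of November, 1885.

Friday

Count forward from the earlier date (November 27, 1885) to the later (September 8, 1904):
Day-of-year of November 27, 1885: 331.
Day-of-year of September 8, 1904: 252.
1885 has 365 days, so 365 − 331 = 34 days remain in 1885.
Full years 1886–1903: 15 common + 3 leap = 15×365 + 3×366 = 6573 days.
Total: 34 + 6573 + 252 = 6859 days.
6859 mod 7 = 6, so 6 days before Thursday is Friday.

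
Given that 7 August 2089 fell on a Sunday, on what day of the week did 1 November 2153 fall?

Day-of-year of August 7, 2089: 219.
Day-of-year of November 1, 2153: 305.
2089 has 365 days, so 365 − 219 = 146 days remain in 2089.
Full years 2090–2152: 48 common + 15 leap = 48×365 + 15×366 = 23010 days.
Total: 146 + 23010 + 305 = 23461 days.
23461 mod 7 = 4, so 4 days after Sunday is Thursday.

Thursday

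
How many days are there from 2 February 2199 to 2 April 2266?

Day-of-year of February 2, 2199: 33.
Day-of-year of April 2, 2266: 92.
2199 has 365 days, so 365 − 33 = 332 days remain in 2199.
Full years 2200–2265: 50 common + 16 leap = 50×365 + 16×366 = 24106 days.
Total: 332 + 24106 + 92 = 24530 days.

24530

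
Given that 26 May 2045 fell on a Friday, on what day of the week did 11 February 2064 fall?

Monday

Day-of-year of May 26, 2045: 146.
Day-of-year of February 11, 2064: 42.
2045 has 365 days, so 365 − 146 = 219 days remain in 2045.
Full years 2046–2063: 14 common + 4 leap = 14×365 + 4×366 = 6574 days.
Total: 219 + 6574 + 42 = 6835 days.
6835 mod 7 = 3, so 3 days after Friday is Monday.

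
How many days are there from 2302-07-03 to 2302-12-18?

168

July 2302: 31 − 3 = 28 days remain.
Then August (31), September (30), October (31), November (30): 31 + 30 + 31 + 30 = 122 days.
December 1–18, 2302: 18 days.
Total: 28 + 122 + 18 = 168 days.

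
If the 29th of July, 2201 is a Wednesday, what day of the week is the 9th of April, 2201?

Thursday

Count forward from the earlier date (April 9, 2201) to the later (July 29, 2201):
April 2201: 30 − 9 = 21 days remain.
Then May (31), June (30): 31 + 30 = 61 days.
July 1–29, 2201: 29 days.
Total: 21 + 61 + 29 = 111 days.
111 mod 7 = 6, so 6 days before Wednesday is Thursday.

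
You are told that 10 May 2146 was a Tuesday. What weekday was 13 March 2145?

Saturday

Count forward from the earlier date (March 13, 2145) to the later (May 10, 2146):
March 13, 2145 → March 13, 2146: 365 days.
March 2146: 31 − 13 = 18 days remain.
Then April (30): 30 days.
May 1–10, 2146: 10 days.
Residual: 58 days.
Total: 423 days.
423 mod 7 = 3, so 3 days before Tuesday is Saturday.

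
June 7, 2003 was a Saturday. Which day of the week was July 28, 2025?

From June 7, 2003 to June 7, 2025: 22 years, of which 6 contain a Feb 29 — 16×365 + 6×366 = 8036 days.
June 2025: 30 − 7 = 23 days remain.
July 1–28, 2025: 28 days.
Residual: 51 days.
Total: 8087 days.
8087 mod 7 = 2, so 2 days after Saturday is Monday.

Monday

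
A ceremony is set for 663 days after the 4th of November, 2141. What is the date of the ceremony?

the 29th of August, 2143

Count 663 days after November 4, 2141:
November 2141: 30 − 4 = 26 days remain.
Then 20 full months totalling 608 days.
August 1–29, 2143: 29 days.
Total: 26 + 608 + 29 = 663 days.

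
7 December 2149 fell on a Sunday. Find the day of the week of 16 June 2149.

Monday

Count forward from the earlier date (June 16, 2149) to the later (December 7, 2149):
June 2149: 30 − 16 = 14 days remain.
Then July (31), August (31), September (30), October (31), November (30): 31 + 31 + 30 + 31 + 30 = 153 days.
December 1–7, 2149: 7 days.
Total: 14 + 153 + 7 = 174 days.
174 mod 7 = 6, so 6 days before Sunday is Monday.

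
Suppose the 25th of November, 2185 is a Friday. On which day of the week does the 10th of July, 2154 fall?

Wednesday

Count forward from the earlier date (July 10, 2154) to the later (November 25, 2185):
From July 10, 2154 to July 10, 2185: 31 years, of which 8 contain a Feb 29 — 23×365 + 8×366 = 11323 days.
July 2185: 31 − 10 = 21 days remain.
Then August (31), September (30), October (31): 31 + 30 + 31 = 92 days.
November 1–25, 2185: 25 days.
Residual: 138 days.
Total: 11461 days.
11461 mod 7 = 2, so 2 days before Friday is Wednesday.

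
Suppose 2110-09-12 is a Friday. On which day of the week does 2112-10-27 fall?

September 2110: 30 − 12 = 18 days remain.
Then 24 full months totalling 731 days.
October 1–27, 2112: 27 days.
Total: 18 + 731 + 27 = 776 days.
776 mod 7 = 6, so 6 days after Friday is Thursday.

Thursday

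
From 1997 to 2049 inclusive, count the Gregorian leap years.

Years divisible by 4: 2000, 2004, …, 2048 — 13 in all.
2000 is divisible by 400, so still leap.
No century exceptions apply. Count: 13.

13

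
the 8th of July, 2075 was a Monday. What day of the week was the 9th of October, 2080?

Wednesday

Day-of-year of July 8, 2075: 189.
Day-of-year of October 9, 2080: 283.
2075 has 365 days, so 365 − 189 = 176 days remain in 2075.
Full years: 2076: 366; 2077: 365; 2078: 365; 2079: 365. Sum = 1461.
Total: 176 + 1461 + 283 = 1920 days.
1920 mod 7 = 2, so 2 days after Monday is Wednesday.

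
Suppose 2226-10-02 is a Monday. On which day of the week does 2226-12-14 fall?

October 2226: 31 − 2 = 29 days remain.
Then November (30): 30 days.
December 1–14, 2226: 14 days.
Total: 29 + 30 + 14 = 73 days.
73 mod 7 = 3, so 3 days after Monday is Thursday.

Thursday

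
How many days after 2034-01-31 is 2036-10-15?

Day-of-year of January 31, 2034: 31.
Day-of-year of October 15, 2036: 289.
2034 has 365 days, so 365 − 31 = 334 days remain in 2034.
Full years: 2035: 365. Sum = 365.
Total: 334 + 365 + 289 = 988 days.

988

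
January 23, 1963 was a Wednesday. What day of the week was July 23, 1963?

January 1963: 31 − 23 = 8 days remain.
Then February 1963 (28), March (31), April (30), May (31), June (30): 28 + 31 + 30 + 31 + 30 = 150 days.
July 1–23, 1963: 23 days.
Total: 8 + 150 + 23 = 181 days.
181 mod 7 = 6, so 6 days after Wednesday is Tuesday.

Tuesday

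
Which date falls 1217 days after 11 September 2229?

10 January 2233

Count 1217 days after September 11, 2229:
September 11, 2229 → September 11, 2230: 365 days.
September 11, 2230 → September 11, 2231: 365 days.
September 11, 2231 → September 11, 2232: 366 days (2232 is a leap year).
September 2232: 30 − 11 = 19 days remain.
Then October (31), November (30), December (31): 31 + 30 + 31 = 92 days.
January 1–10, 2233: 10 days.
Residual: 121 days.
Total: 1217 days.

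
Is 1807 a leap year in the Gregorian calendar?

No

1807 is not a leap year.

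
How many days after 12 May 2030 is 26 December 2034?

1689

Day-of-year of May 12, 2030: 132.
Day-of-year of December 26, 2034: 360.
2030 has 365 days, so 365 − 132 = 233 days remain in 2030.
Full years: 2031: 365; 2032: 366; 2033: 365. Sum = 1096.
Total: 233 + 1096 + 360 = 1689 days.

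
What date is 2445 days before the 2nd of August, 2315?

the 21st of November, 2308

Count 2445 days before August 2, 2315:
November 21, 2308 → November 21, 2309: 365 days.
November 21, 2309 → November 21, 2310: 365 days.
November 21, 2310 → November 21, 2311: 365 days.
November 21, 2311 → November 21, 2312: 366 days (2312 is a leap year).
November 21, 2312 → November 21, 2313: 365 days.
November 21, 2313 → November 21, 2314: 365 days.
November 2314: 30 − 21 = 9 days remain.
Then December (31), January (31), February 2315 (28), March (31), April (30), May (31), June (30), July (31): 31 + 31 + 28 + 31 + 30 + 31 + 30 + 31 = 243 days.
August 1–2, 2315: 2 days.
Residual: 254 days.
Total: 2445 days.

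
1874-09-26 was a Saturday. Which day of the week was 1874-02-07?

Saturday

Count forward from the earlier date (February 7, 1874) to the later (September 26, 1874):
February 1874: 28 − 7 = 21 days remain (1874 is not a leap year, so February has 28 days).
Then March (31), April (30), May (31), June (30), July (31), August (31): 31 + 30 + 31 + 30 + 31 + 31 = 184 days.
September 1–26, 1874: 26 days.
Total: 21 + 184 + 26 = 231 days.
231 is a multiple of 7, so 1874-02-07 falls on the same weekday: Saturday.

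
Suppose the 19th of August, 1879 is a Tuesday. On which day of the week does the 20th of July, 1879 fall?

Sunday

Count forward from the earlier date (July 20, 1879) to the later (August 19, 1879):
July 1879: 31 − 20 = 11 days remain.
August 1–19, 1879: 19 days.
Total: 11 + 19 = 30 days.
30 mod 7 = 2, so 2 days before Tuesday is Sunday.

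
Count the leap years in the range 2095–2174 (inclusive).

Years divisible by 4: 2096, 2100, …, 2172 — 20 in all.
Of these, 2100 is divisible by 100 but not 400, so not leap.
Leap years: 20 − 1 = 19.

19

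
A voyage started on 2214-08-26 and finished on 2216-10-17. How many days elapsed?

August 2214: 31 − 26 = 5 days remain.
Then 25 full months totalling 761 days.
October 1–17, 2216: 17 days.
Total: 5 + 761 + 17 = 783 days.

783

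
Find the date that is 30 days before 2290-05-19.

2290-04-19

Count 30 days before May 19, 2290:
April 2290: 30 − 19 = 11 days remain.
May 1–19, 2290: 19 days.
Total: 11 + 19 = 30 days.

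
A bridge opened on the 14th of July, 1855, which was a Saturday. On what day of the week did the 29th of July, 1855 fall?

Within July 1855: 29 − 14 = 15 days.
15 mod 7 = 1, so 1 day after Saturday is Sunday.

Sunday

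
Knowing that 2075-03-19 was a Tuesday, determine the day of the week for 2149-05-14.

Wednesday

From March 19, 2075 to March 19, 2149: 74 years, of which 18 contain a Feb 29 — 56×365 + 18×366 = 27028 days.
(2100 is not a leap year (divisible by 100 but not 400).)
March 2149: 31 − 19 = 12 days remain.
Then April (30): 30 days.
May 1–14, 2149: 14 days.
Residual: 56 days.
Total: 27084 days.
27084 mod 7 = 1, so 1 day after Tuesday is Wednesday.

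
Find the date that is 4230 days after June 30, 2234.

January 28, 2246

Count 4230 days after June 30, 2234:
From June 30, 2234 to June 30, 2245: 11 years, of which 3 contain a Feb 29 — 8×365 + 3×366 = 4018 days.
June 2245: 30 − 30 = 0 days remain.
Then July (31), August (31), September (30), October (31), November (30), December (31): 31 + 31 + 30 + 31 + 30 + 31 = 184 days.
January 1–28, 2246: 28 days.
Residual: 212 days.
Total: 4230 days.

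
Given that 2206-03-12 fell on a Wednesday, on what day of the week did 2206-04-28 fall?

March 2206: 31 − 12 = 19 days remain.
April 1–28, 2206: 28 days.
Total: 19 + 28 = 47 days.
47 mod 7 = 5, so 5 days after Wednesday is Monday.

Monday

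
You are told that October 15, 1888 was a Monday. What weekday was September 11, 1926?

Day-of-year of October 15, 1888: 289.
Day-of-year of September 11, 1926: 254.
1888 has 366 days, so 366 − 289 = 77 days remain in 1888.
Full years 1889–1925: 29 common + 8 leap = 29×365 + 8×366 = 13513 days.
Total: 77 + 13513 + 254 = 13844 days.
13844 mod 7 = 5, so 5 days after Monday is Saturday.

Saturday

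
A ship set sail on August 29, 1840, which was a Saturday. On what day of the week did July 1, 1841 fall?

Thursday

August 1840: 31 − 29 = 2 days remain.
Then 10 full months totalling 303 days.
July 1, 1841: 1 day.
Total: 2 + 303 + 1 = 306 days.
306 mod 7 = 5, so 5 days after Saturday is Thursday.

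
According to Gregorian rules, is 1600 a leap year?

1600 is a leap year (divisible by 400).

Yes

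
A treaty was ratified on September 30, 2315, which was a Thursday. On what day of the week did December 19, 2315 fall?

Sunday

September 2315: 30 − 30 = 0 days remain.
Then October (31), November (30): 31 + 30 = 61 days.
December 1–19, 2315: 19 days.
Total: 0 + 61 + 19 = 80 days.
80 mod 7 = 3, so 3 days after Thursday is Sunday.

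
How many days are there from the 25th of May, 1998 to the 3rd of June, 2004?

May 25, 1998 → May 25, 1999: 365 days.
May 25, 1999 → May 25, 2000: 366 days (2000 is a leap year (divisible by 400)).
May 25, 2000 → May 25, 2001: 365 days.
May 25, 2001 → May 25, 2002: 365 days.
May 25, 2002 → May 25, 2003: 365 days.
May 25, 2003 → May 25, 2004: 366 days (2004 is a leap year).
May 2004: 31 − 25 = 6 days remain.
June 1–3, 2004: 3 days.
Residual: 9 days.
Total: 2201 days.

2201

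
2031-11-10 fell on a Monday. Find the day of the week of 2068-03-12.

Day-of-year of November 10, 2031: 314.
Day-of-year of March 12, 2068: 72.
2031 has 365 days, so 365 − 314 = 51 days remain in 2031.
Full years 2032–2067: 27 common + 9 leap = 27×365 + 9×366 = 13149 days.
Total: 51 + 13149 + 72 = 13272 days.
13272 is a multiple of 7, so 2068-03-12 falls on the same weekday: Monday.

Monday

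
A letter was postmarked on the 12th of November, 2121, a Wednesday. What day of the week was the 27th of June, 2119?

Tuesday

Count forward from the earlier date (June 27, 2119) to the later (November 12, 2121):
June 2119: 30 − 27 = 3 days remain.
Then 28 full months totalling 854 days.
November 1–12, 2121: 12 days.
Total: 3 + 854 + 12 = 869 days.
869 mod 7 = 1, so 1 day before Wednesday is Tuesday.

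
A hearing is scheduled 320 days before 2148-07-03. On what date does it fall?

2147-08-18

Count 320 days before July 3, 2148:
August 2147: 31 − 18 = 13 days remain.
Then 10 full months totalling 304 days.
July 1–3, 2148: 3 days.
Total: 13 + 304 + 3 = 320 days.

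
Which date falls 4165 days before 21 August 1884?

27 March 1873

Count 4165 days before August 21, 1884:
Day-of-year of March 27, 1873: 86.
Day-of-year of August 21, 1884: 234.
1873 has 365 days, so 365 − 86 = 279 days remain in 1873.
Full years 1874–1883: 8 common + 2 leap = 8×365 + 2×366 = 3652 days.
Total: 279 + 3652 + 234 = 4165 days.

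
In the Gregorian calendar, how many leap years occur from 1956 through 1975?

5

Years divisible by 4 in [1956, 1975]: 1956, 1960, 1964, 1968, 1972.
No century exceptions apply. Count: 5.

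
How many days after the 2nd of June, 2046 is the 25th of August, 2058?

4467

From June 2, 2046 to June 2, 2058: 12 years, of which 3 contain a Feb 29 — 9×365 + 3×366 = 4383 days.
June 2058: 30 − 2 = 28 days remain.
Then July (31): 31 days.
August 1–25, 2058: 25 days.
Residual: 84 days.
Total: 4467 days.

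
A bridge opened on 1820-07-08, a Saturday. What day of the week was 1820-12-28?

Thursday

July 1820: 31 − 8 = 23 days remain.
Then August (31), September (30), October (31), November (30): 31 + 30 + 31 + 30 = 122 days.
December 1–28, 1820: 28 days.
Total: 23 + 122 + 28 = 173 days.
173 mod 7 = 5, so 5 days after Saturday is Thursday.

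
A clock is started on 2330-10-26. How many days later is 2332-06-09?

592

October 2330: 31 − 26 = 5 days remain.
Then 19 full months totalling 578 days.
June 1–9, 2332: 9 days.
Total: 5 + 578 + 9 = 592 days.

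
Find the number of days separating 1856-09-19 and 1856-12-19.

September 1856: 30 − 19 = 11 days remain.
Then October (31), November (30): 31 + 30 = 61 days.
December 1–19, 1856: 19 days.
Total: 11 + 61 + 19 = 91 days.

91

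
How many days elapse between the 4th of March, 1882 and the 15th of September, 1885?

March 4, 1882 → March 4, 1883: 365 days.
March 4, 1883 → March 4, 1884: 366 days (1884 is a leap year).
March 4, 1884 → March 4, 1885: 365 days.
March 1885: 31 − 4 = 27 days remain.
Then April (30), May (31), June (30), July (31), August (31): 30 + 31 + 30 + 31 + 31 = 153 days.
September 1–15, 1885: 15 days.
Residual: 195 days.
Total: 1291 days.

1291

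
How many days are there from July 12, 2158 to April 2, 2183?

Day-of-year of July 12, 2158: 193.
Day-of-year of April 2, 2183: 92.
2158 has 365 days, so 365 − 193 = 172 days remain in 2158.
Full years 2159–2182: 18 common + 6 leap = 18×365 + 6×366 = 8766 days.
Total: 172 + 8766 + 92 = 9030 days.

9030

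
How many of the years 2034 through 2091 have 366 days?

14

Years divisible by 4: 2036, 2040, …, 2088 — 14 in all.
No century exceptions apply. Count: 14.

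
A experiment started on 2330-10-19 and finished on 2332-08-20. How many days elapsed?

October 2330: 31 − 19 = 12 days remain.
Then 21 full months totalling 639 days.
August 1–20, 2332: 20 days.
Total: 12 + 639 + 20 = 671 days.

671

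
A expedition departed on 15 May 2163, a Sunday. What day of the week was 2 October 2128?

Count forward from the earlier date (October 2, 2128) to the later (May 15, 2163):
From October 2, 2128 to October 2, 2162: 34 years, of which 8 contain a Feb 29 — 26×365 + 8×366 = 12418 days.
October 2162: 31 − 2 = 29 days remain.
Then November (30), December (31), January (31), February 2163 (28), March (31), April (30): 30 + 31 + 31 + 28 + 31 + 30 = 181 days.
May 1–15, 2163: 15 days.
Residual: 225 days.
Total: 12643 days.
12643 mod 7 = 1, so 1 day before Sunday is Saturday.

Saturday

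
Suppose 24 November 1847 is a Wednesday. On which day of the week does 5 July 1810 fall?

Count forward from the earlier date (July 5, 1810) to the later (November 24, 1847):
From July 5, 1810 to July 5, 1847: 37 years, of which 9 contain a Feb 29 — 28×365 + 9×366 = 13514 days.
July 1847: 31 − 5 = 26 days remain.
Then August (31), September (30), October (31): 31 + 30 + 31 = 92 days.
November 1–24, 1847: 24 days.
Residual: 142 days.
Total: 13656 days.
13656 mod 7 = 6, so 6 days before Wednesday is Thursday.

Thursday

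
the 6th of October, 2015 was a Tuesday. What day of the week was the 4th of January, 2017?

October 6, 2015 → October 6, 2016: 366 days (2016 is a leap year).
October 2016: 31 − 6 = 25 days remain.
Then November (30), December (31): 30 + 31 = 61 days.
January 1–4, 2017: 4 days.
Residual: 90 days.
Total: 456 days.
456 mod 7 = 1, so 1 day after Tuesday is Wednesday.

Wednesday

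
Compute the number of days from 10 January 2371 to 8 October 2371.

January 2371: 31 − 10 = 21 days remain.
Then February 2371 (28), March (31), April (30), May (31), June (30), July (31), August (31), September (30): 28 + 31 + 30 + 31 + 30 + 31 + 31 + 30 = 242 days.
October 1–8, 2371: 8 days.
Total: 21 + 242 + 8 = 271 days.

271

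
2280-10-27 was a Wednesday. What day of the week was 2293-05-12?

Day-of-year of October 27, 2280: 301.
Day-of-year of May 12, 2293: 132.
2280 has 366 days, so 366 − 301 = 65 days remain in 2280.
Full years 2281–2292: 9 common + 3 leap = 9×365 + 3×366 = 4383 days.
Total: 65 + 4383 + 132 = 4580 days.
4580 mod 7 = 2, so 2 days after Wednesday is Friday.

Friday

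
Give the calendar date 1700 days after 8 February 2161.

5 October 2165

Count 1700 days after February 8, 2161:
Day-of-year of February 8, 2161: 39.
Day-of-year of October 5, 2165: 278.
2161 has 365 days, so 365 − 39 = 326 days remain in 2161.
Full years: 2162: 365; 2163: 365; 2164: 366. Sum = 1096.
Total: 326 + 1096 + 278 = 1700 days.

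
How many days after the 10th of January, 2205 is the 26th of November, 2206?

January 10, 2205 → January 10, 2206: 365 days.
January 2206: 31 − 10 = 21 days remain.
Then 9 full months totalling 273 days.
November 1–26, 2206: 26 days.
Residual: 320 days.
Total: 685 days.

685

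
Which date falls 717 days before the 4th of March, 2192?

the 18th of March, 2190

Count 717 days before March 4, 2192:
March 18, 2190 → March 18, 2191: 365 days.
March 2191: 31 − 18 = 13 days remain.
Then 11 full months totalling 335 days.
March 1–4, 2192: 4 days.
Residual: 352 days.
Total: 717 days.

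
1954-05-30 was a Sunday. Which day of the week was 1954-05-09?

Sunday

Count forward from the earlier date (May 9, 1954) to the later (May 30, 1954):
Within May 1954: 30 − 9 = 21 days.
21 is a multiple of 7, so 1954-05-09 falls on the same weekday: Sunday.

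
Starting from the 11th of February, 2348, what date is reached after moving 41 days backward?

the 1st of January, 2348

Count 41 days before February 11, 2348:
January 2348: 31 − 1 = 30 days remain.
February 1–11, 2348: 11 days (2348 is a leap year).
Total: 30 + 11 = 41 days.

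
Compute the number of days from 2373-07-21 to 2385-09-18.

4442

From July 21, 2373 to July 21, 2385: 12 years, of which 3 contain a Feb 29 — 9×365 + 3×366 = 4383 days.
July 2385: 31 − 21 = 10 days remain.
Then August (31): 31 days.
September 1–18, 2385: 18 days.
Residual: 59 days.
Total: 4442 days.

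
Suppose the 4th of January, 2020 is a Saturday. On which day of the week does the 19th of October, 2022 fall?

January 4, 2020 → January 4, 2021: 366 days (2020 is a leap year).
January 4, 2021 → January 4, 2022: 365 days.
January 2022: 31 − 4 = 27 days remain.
Then February 2022 (28), March (31), April (30), May (31), June (30), July (31), August (31), September (30): 28 + 31 + 30 + 31 + 30 + 31 + 31 + 30 = 242 days.
October 1–19, 2022: 19 days.
Residual: 288 days.
Total: 1019 days.
1019 mod 7 = 4, so 4 days after Saturday is Wednesday.

Wednesday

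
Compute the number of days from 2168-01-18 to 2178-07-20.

Day-of-year of January 18, 2168: 18.
Day-of-year of July 20, 2178: 201.
2168 has 366 days, so 366 − 18 = 348 days remain in 2168.
Full years 2169–2177: 7 common + 2 leap = 7×365 + 2×366 = 3287 days.
Total: 348 + 3287 + 201 = 3836 days.

3836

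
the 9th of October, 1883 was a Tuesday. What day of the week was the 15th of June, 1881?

Count forward from the earlier date (June 15, 1881) to the later (October 9, 1883):
Day-of-year of June 15, 1881: 166.
Day-of-year of October 9, 1883: 282.
1881 has 365 days, so 365 − 166 = 199 days remain in 1881.
Full years: 1882: 365. Sum = 365.
Total: 199 + 365 + 282 = 846 days.
846 mod 7 = 6, so 6 days before Tuesday is Wednesday.

Wednesday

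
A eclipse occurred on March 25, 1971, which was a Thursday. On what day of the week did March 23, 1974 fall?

Day-of-year of March 25, 1971: 84.
Day-of-year of March 23, 1974: 82.
1971 has 365 days, so 365 − 84 = 281 days remain in 1971.
Full years: 1972: 366; 1973: 365. Sum = 731.
Total: 281 + 731 + 82 = 1094 days.
1094 mod 7 = 2, so 2 days after Thursday is Saturday.

Saturday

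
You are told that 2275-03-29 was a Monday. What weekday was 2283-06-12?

Tuesday

Day-of-year of March 29, 2275: 88.
Day-of-year of June 12, 2283: 163.
2275 has 365 days, so 365 − 88 = 277 days remain in 2275.
Full years 2276–2282: 5 common + 2 leap = 5×365 + 2×366 = 2557 days.
Total: 277 + 2557 + 163 = 2997 days.
2997 mod 7 = 1, so 1 day after Monday is Tuesday.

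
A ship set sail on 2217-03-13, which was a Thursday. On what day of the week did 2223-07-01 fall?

March 13, 2217 → March 13, 2218: 365 days.
March 13, 2218 → March 13, 2219: 365 days.
March 13, 2219 → March 13, 2220: 366 days (2220 is a leap year).
March 13, 2220 → March 13, 2221: 365 days.
March 13, 2221 → March 13, 2222: 365 days.
March 13, 2222 → March 13, 2223: 365 days.
March 2223: 31 − 13 = 18 days remain.
Then April (30), May (31), June (30): 30 + 31 + 30 = 91 days.
July 1, 2223: 1 day.
Residual: 110 days.
Total: 2301 days.
2301 mod 7 = 5, so 5 days after Thursday is Tuesday.

Tuesday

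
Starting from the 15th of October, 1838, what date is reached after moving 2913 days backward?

the 24th of October, 1830

Count 2913 days before October 15, 1838:
From October 24, 1830 to October 24, 1837: 7 years, of which 2 contain a Feb 29 — 5×365 + 2×366 = 2557 days.
October 1837: 31 − 24 = 7 days remain.
Then 11 full months totalling 334 days.
October 1–15, 1838: 15 days.
Residual: 356 days.
Total: 2913 days.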